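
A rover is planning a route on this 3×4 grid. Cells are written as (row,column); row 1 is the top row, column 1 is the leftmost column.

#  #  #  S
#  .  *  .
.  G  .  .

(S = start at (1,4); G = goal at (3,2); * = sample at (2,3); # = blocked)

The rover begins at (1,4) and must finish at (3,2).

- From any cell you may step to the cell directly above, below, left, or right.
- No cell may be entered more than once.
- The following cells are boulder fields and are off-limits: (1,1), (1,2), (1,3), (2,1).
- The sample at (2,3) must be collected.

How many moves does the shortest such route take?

4

Any route passes through (2,3) somewhere between (1,4) and (3,2). Summing Manhattan distances along the two legs ((1,4) → (2,3) → (3,2)) gives a lower bound of 2 + 2 = 4 moves.
A route of 4 moves achieves this: (1,4) → (2,4) → (2,3) → (3,3) → (3,2).
Since 4 matches the lower bound, it is optimal.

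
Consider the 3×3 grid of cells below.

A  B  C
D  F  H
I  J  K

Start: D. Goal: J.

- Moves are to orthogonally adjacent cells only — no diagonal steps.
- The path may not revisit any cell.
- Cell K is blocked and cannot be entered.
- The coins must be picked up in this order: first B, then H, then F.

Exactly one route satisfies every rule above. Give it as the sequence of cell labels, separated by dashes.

The waypoints must appear in the order B, H, F, with no cell reused.
Route from D: up 1 to A, right 2 to C, down 1 to H, left 1 to F, down 1 to J — 6 moves in all.
Check: order respected (B at step 2, H at step 4, F at step 5).

D - A - B - C - H - F - J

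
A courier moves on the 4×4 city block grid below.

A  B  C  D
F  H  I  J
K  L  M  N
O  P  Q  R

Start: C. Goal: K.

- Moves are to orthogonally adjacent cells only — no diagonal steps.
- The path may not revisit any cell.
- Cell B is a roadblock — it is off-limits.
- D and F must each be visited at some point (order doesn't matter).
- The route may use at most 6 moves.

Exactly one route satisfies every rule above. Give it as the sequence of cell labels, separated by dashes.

C - D - J - I - H - F - K

The 6-move cap with required stops at D, F leaves no slack for detours.
Route from C: right 1 to D, down 1 to J, left 3 to F, down 1 to K — 6 moves in all.
Check: all required cells visited; 6 ≤ 6 moves.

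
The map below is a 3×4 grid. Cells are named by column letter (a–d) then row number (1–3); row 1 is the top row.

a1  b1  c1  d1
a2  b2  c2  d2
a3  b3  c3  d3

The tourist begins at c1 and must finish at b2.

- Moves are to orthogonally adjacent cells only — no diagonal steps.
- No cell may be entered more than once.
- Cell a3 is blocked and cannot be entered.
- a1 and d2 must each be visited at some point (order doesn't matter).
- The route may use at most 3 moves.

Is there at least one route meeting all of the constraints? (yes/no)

Even ignoring the no-revisit rule, getting from c1 to b2, taking the cheapest ordering c1 → a1 → d2 → b2 needs at least 2 + 4 + 2 = 8 moves (Manhattan distance per leg), which exceeds the 3-move limit.

no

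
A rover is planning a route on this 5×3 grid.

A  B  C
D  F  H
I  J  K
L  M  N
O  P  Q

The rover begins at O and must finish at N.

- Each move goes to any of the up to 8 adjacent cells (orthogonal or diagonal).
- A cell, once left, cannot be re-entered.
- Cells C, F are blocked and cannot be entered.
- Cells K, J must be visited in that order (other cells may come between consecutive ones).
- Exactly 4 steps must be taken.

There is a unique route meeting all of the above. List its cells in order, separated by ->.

O -> M -> K -> J -> N

The waypoints must appear in the order K, J, with no cell reused.
Route from O: 2× up-right (reaching K), left to J, down-right to N — 4 moves in all.
Check: order respected (K at step 2, J at step 3); 4 moves as required.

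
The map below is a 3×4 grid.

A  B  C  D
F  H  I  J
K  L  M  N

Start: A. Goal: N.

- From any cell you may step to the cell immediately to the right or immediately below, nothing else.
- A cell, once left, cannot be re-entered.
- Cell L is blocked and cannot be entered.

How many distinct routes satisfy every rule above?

7

A right/down-only route from A to N makes exactly 2 down-moves and 3 right-moves in some order.
With no other constraints that would be C(5,2) = 10 routes.
Subtract routes through each blocked cell (inclusion–exclusion for overlaps): − through L: 3 → 7.
That gives 7 routes.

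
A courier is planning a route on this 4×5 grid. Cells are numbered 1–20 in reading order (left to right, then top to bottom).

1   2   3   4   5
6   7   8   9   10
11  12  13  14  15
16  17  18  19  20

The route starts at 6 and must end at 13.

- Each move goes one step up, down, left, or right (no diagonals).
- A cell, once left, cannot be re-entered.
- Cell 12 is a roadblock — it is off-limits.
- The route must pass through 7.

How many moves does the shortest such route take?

Any route passes through 7 somewhere between 6 and 13. Summing Manhattan distances along the two legs (6 → 7 → 13) gives a lower bound of 1 + 2 = 3 moves.
A route of 3 moves achieves this: 6 → 7 → 8 → 13.
Since 3 matches the lower bound, it is optimal.

3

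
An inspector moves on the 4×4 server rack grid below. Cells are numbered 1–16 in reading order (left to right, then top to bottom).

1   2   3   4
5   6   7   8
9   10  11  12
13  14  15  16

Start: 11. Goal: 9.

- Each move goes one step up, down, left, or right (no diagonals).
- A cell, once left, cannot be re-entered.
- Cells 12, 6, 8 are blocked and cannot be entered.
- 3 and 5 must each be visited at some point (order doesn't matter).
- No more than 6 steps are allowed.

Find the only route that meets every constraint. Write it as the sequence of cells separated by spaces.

11 7 3 2 1 5 9

Any route must reach 3 and 5 and still end at 9 within 6 moves, so the order of the required stops is forced.
Route from 11: 2× up (reaching 3), 2× left (reaching 1), 2× down (reaching 9) — 6 moves in all.
Check: all required cells visited; 6 ≤ 6 moves.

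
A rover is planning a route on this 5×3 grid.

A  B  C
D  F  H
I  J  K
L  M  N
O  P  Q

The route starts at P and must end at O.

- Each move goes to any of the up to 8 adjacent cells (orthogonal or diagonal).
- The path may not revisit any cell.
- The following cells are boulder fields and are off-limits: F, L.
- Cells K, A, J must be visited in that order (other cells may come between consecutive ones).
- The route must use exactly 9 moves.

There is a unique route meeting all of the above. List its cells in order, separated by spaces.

P N K H B A D J M O

The waypoints must appear in the order K, A, J, with no cell reused.
Route from P: up-right 1 to N, up 2 to H, up-left 1 to B, left 1 to A, down 1 to D, down-right 1 to J, down 1 to M, down-left 1 to O — 9 moves in all.
Check: order respected (K at step 2, A at step 5, J at step 7); 9 moves as required.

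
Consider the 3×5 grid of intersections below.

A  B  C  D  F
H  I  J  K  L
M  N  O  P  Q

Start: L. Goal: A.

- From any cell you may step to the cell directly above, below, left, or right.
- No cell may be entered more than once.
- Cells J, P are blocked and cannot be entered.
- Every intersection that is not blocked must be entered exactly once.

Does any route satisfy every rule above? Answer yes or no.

no

Cell O has only one open neighbour but is neither the start nor the goal, so a Hamiltonian route would have to both enter and leave it through the same neighbour — impossible without revisiting.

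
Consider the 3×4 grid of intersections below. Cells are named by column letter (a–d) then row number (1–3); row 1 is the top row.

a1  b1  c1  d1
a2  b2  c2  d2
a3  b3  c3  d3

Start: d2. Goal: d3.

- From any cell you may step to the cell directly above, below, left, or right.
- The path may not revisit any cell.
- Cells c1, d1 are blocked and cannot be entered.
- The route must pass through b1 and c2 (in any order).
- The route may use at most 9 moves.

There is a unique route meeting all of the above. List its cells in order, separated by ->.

Any route must reach b1 and c2 and still end at d3 within 9 moves, so the order of the required stops is forced.
Route from d2: 2× left (reaching b2), up to b1, left to a1, 2× down (reaching a3), 3× right (reaching d3) — 9 moves in all.
Check: all required cells visited; 9 ≤ 9 moves.

d2 -> c2 -> b2 -> b1 -> a1 -> a2 -> a3 -> b3 -> c3 -> d3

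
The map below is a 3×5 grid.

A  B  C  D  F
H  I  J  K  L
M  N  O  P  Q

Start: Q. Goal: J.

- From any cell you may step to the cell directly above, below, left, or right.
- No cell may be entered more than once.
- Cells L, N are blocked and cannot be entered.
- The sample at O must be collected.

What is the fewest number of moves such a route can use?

3

Any route passes through O somewhere between Q and J. Summing Manhattan distances along the two legs (Q → O → J) gives a lower bound of 2 + 1 = 3 moves.
A route of 3 moves achieves this: Q → P → O → J.
Since 3 matches the lower bound, it is optimal.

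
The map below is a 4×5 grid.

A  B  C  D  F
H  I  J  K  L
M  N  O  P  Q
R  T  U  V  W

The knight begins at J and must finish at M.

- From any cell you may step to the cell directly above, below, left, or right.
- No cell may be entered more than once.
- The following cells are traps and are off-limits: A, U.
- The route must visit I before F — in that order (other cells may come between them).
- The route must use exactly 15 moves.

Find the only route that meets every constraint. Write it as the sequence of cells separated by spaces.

The waypoints must appear in the order I, F, with no cell reused.
Route from J: left to I, up to B, 3× right (reaching F), 3× down (reaching W), left to V, up to P, 2× left (reaching N), down to T, left to R, up to M — 15 moves in all.
Check: order respected (I at step 1, F at step 5); 15 moves as required.

J I B C D F L Q W V P O N T R M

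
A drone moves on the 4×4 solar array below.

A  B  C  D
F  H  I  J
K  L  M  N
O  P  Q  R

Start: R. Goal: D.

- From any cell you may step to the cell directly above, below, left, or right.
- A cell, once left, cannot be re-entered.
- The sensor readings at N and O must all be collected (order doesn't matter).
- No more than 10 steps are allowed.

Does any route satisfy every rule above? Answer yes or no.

One route that works: R → Q → P → O → K → L → M → N → J → D.

yes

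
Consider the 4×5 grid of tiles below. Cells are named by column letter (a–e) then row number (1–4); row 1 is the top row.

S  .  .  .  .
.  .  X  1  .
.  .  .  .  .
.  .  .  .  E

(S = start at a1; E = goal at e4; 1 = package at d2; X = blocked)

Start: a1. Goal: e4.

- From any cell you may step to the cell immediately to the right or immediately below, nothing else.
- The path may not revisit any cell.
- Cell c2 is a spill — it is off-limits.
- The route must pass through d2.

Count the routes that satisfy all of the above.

A right/down-only route from a1 to e4 makes exactly 3 down-moves and 4 right-moves in some order.
With no other constraints that would be C(7,3) = 35 routes.
Split at d2 and multiply the segment counts (each segment already excludes blocked cells): a1→d2: 1; d2→e4: 3; product = 3.
That gives 3 routes.

3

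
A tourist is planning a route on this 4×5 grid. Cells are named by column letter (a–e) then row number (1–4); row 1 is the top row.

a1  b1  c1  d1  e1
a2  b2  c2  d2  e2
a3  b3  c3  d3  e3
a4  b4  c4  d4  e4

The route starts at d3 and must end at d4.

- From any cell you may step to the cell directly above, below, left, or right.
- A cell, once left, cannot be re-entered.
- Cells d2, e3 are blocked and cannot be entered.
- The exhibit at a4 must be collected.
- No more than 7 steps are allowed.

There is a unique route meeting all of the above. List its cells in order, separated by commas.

The 7-move cap with required stops at a4 leaves no slack for detours.
Route from d3: left 3 to a3, down 1 to a4, right 3 to d4 — 7 moves in all.
Check: all required cells visited; 7 ≤ 7 moves.

d3, c3, b3, a3, a4, b4, c4, d4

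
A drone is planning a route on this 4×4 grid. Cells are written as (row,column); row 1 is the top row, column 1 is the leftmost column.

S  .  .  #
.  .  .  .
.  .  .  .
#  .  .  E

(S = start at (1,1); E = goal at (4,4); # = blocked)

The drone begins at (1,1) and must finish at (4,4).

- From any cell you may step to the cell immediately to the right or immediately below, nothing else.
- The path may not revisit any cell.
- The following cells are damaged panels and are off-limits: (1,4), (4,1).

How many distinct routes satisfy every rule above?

18

A right/down-only route from (1,1) to (4,4) makes exactly 3 down-moves and 3 right-moves in some order.
With no other constraints that would be C(6,3) = 20 routes.
Subtract routes through each blocked cell (inclusion–exclusion for overlaps): − through (1,4): 1 − through (4,1): 1 → 18.
That gives 18 routes.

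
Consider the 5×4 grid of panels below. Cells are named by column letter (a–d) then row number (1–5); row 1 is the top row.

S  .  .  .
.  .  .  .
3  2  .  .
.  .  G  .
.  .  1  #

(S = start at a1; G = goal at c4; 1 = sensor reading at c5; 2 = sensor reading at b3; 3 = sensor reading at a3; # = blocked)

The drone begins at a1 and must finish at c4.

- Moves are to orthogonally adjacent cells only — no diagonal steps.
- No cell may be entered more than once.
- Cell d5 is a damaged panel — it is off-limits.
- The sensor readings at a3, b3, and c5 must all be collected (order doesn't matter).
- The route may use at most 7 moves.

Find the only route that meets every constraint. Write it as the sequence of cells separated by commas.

a1, a2, a3, b3, b4, b5, c5, c4

The 7-move cap with required stops at a3, b3, c5 leaves no slack for detours.
Route from a1: down 2 to a3, right 1 to b3, down 2 to b5, right 1 to c5, up 1 to c4 — 7 moves in all.
Check: all required cells visited; 7 ≤ 7 moves.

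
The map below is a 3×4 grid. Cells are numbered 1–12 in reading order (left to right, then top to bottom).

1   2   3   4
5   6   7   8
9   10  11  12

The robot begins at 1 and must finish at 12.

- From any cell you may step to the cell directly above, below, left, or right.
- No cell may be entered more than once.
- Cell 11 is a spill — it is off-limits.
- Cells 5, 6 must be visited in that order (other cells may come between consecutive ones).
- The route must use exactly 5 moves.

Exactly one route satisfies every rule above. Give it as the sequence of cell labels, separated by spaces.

The waypoints must appear in the order 5, 6, with no cell reused.
Route from 1: down to 5, 3× right (reaching 8), down to 12 — 5 moves in all.
Check: order respected (5 at step 1, 6 at step 2); 5 moves as required.

1 5 6 7 8 12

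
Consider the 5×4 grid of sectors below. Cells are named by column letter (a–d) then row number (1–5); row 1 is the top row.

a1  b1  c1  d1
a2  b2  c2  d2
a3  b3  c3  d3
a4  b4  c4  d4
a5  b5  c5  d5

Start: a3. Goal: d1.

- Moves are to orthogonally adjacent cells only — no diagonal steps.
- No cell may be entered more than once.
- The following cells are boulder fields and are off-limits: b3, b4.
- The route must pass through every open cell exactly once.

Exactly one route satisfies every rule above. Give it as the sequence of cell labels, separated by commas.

a3, a4, a5, b5, c5, d5, d4, c4, c3, d3, d2, c2, b2, a2, a1, b1, c1, d1

Need to visit all 18 open cells exactly once, starting at a3 and ending at d1.
Route from a3: 2× down (reaching a5), 3× right (reaching d5), up to d4, left to c4, up to c3, right to d3, up to d2, 3× left (reaching a2), up to a1, 3× right (reaching d1) — 17 moves in all.
Check: all 18 open cells covered.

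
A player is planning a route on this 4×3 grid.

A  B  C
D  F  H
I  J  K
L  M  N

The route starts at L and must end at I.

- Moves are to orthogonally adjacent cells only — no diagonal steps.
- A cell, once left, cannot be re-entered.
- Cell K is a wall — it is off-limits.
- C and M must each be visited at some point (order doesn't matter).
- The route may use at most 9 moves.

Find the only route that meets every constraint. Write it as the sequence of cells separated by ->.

The budget equals the shortest possible length, so every move has to be on a shortest route through the required cells.
Route from L: right to M, 2× up (reaching F), right to H, up to C, 2× left (reaching A), 2× down (reaching I) — 9 moves in all.
Check: all required cells visited; 9 ≤ 9 moves.

L -> M -> J -> F -> H -> C -> B -> A -> D -> I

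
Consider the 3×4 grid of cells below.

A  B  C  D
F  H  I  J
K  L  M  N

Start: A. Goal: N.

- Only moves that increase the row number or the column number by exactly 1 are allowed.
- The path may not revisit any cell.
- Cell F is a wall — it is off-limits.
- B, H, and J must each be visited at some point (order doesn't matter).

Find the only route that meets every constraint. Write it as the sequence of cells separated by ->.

Moves only go right or down, so the column and row indices never decrease.
Route from A: right to B, down to H, 2× right (reaching J), down to N — 5 moves in all.
Check: all required cells visited.

A -> B -> H -> I -> J -> N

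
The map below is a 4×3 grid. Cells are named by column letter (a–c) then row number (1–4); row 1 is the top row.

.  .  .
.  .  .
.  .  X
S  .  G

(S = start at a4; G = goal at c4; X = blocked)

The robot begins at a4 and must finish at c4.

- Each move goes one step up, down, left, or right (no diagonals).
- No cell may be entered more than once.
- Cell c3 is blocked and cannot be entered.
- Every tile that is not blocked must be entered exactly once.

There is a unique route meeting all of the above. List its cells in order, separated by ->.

Need to visit all 11 open cells exactly once, starting at a4 and ending at c4.
Route from a4: 3× up (reaching a1), 2× right (reaching c1), down to c2, left to b2, 2× down (reaching b4), right to c4 — 10 moves in all.
Check: all 11 open cells covered.

a4 -> a3 -> a2 -> a1 -> b1 -> c1 -> c2 -> b2 -> b3 -> b4 -> c4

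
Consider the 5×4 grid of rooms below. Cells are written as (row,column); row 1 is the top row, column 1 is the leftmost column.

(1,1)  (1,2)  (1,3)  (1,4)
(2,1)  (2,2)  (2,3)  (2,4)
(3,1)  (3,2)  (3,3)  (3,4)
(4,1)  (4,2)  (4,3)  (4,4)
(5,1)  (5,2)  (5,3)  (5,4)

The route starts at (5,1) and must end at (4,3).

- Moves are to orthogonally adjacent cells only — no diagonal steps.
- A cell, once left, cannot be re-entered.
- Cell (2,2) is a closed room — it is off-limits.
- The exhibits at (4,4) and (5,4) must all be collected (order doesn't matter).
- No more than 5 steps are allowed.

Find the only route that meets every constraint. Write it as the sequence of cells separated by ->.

(5,1) -> (5,2) -> (5,3) -> (5,4) -> (4,4) -> (4,3)

Any route must reach (4,4) and (5,4) and still end at (4,3) within 5 moves, so the order of the required stops is forced.
Route from (5,1): right 3 to (5,4), up 1 to (4,4), left 1 to (4,3) — 5 moves in all.
Check: all required cells visited; 5 ≤ 5 moves.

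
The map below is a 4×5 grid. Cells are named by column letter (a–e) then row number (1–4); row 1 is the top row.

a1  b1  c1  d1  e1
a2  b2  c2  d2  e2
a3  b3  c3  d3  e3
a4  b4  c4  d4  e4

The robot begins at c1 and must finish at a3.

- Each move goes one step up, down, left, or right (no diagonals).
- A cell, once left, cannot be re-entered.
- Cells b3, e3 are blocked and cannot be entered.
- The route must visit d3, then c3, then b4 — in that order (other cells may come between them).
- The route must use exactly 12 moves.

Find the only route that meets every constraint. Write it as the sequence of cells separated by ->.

c1 -> b1 -> a1 -> a2 -> b2 -> c2 -> d2 -> d3 -> c3 -> c4 -> b4 -> a4 -> a3

The waypoints must appear in the order d3, c3, b4, with no cell reused.
Route from c1: 2× left (reaching a1), down to a2, 3× right (reaching d2), down to d3, left to c3, down to c4, 2× left (reaching a4), up to a3 — 12 moves in all.
Check: order respected (d3 at step 7, c3 at step 8, b4 at step 10); 12 moves as required.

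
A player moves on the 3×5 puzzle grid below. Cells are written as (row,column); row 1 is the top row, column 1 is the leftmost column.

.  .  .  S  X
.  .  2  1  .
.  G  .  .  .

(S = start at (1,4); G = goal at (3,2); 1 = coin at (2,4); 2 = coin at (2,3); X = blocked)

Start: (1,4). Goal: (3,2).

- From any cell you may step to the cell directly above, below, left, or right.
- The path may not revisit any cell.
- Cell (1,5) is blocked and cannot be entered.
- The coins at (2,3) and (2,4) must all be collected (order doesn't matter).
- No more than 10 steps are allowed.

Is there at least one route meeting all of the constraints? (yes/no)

One route that works: (1,4) → (2,4) → (2,3) → (3,3) → (3,2).

yes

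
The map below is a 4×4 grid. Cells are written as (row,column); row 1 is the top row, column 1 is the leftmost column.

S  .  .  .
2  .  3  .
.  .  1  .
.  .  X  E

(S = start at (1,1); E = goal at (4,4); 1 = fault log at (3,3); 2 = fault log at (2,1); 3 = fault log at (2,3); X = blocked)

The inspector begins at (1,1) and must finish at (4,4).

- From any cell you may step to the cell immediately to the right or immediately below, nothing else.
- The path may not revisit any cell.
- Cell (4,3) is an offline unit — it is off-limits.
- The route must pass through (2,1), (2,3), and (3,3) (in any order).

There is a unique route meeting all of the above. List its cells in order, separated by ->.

Moves only go right or down, so the column and row indices never decrease.
Route from (1,1): down 1 to (2,1), right 2 to (2,3), down 1 to (3,3), right 1 to (3,4), down 1 to (4,4) — 6 moves in all.
Check: all required cells visited.

(1,1) -> (2,1) -> (2,2) -> (2,3) -> (3,3) -> (3,4) -> (4,4)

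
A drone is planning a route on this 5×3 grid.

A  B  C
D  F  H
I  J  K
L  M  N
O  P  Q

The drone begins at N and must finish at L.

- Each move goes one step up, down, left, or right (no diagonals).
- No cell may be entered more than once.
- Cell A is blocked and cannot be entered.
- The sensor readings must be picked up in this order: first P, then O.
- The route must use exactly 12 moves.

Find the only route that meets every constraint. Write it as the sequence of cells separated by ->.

The waypoints must appear in the order P, O, with no cell reused.
Route from N: up 3 to C, left 1 to B, down 1 to F, left 1 to D, down 1 to I, right 1 to J, down 2 to P, left 1 to O, up 1 to L — 12 moves in all.
Check: order respected (P at step 10, O at step 11); 12 moves as required.

N -> K -> H -> C -> B -> F -> D -> I -> J -> M -> P -> O -> L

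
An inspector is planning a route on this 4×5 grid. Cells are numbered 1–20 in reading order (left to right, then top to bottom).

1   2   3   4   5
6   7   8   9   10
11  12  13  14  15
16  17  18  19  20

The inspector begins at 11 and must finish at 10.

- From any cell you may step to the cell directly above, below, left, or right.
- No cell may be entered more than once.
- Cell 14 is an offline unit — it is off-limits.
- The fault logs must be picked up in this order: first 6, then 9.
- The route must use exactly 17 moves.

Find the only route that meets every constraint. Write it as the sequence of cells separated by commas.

11, 16, 17, 12, 7, 6, 1, 2, 3, 4, 9, 8, 13, 18, 19, 20, 15, 10

The waypoints must appear in the order 6, 9, with no cell reused.
Route from 11: down 1 to 16, right 1 to 17, up 2 to 7, left 1 to 6, up 1 to 1, right 3 to 4, down 1 to 9, left 1 to 8, down 2 to 18, right 2 to 20, up 2 to 10 — 17 moves in all.
Check: order respected (6 at step 5, 9 at step 10); 17 moves as required.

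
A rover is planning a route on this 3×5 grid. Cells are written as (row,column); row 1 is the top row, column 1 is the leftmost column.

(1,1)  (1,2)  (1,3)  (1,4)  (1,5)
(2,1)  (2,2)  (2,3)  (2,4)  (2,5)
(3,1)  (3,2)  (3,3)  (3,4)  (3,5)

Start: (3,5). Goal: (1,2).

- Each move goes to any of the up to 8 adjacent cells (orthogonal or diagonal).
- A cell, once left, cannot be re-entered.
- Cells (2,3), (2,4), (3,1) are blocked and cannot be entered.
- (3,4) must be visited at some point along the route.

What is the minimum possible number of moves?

Any route passes through (3,4) somewhere between (3,5) and (1,2). Summing Chebyshev distances along the two legs ((3,5) → (3,4) → (1,2)) gives a lower bound of 1 + 2 = 3 moves.
That bound ignores the blocked cells. Measuring each leg by the fewest moves that actually steer around them ((3,5)→(3,4): 1; (3,4)→(1,2): 3) raises the lower bound to 4.
A route of 4 moves exists: (3,5) → (3,4) → (3,3) → (2,2) → (1,2).
Since 4 matches that lower bound, it is optimal.

4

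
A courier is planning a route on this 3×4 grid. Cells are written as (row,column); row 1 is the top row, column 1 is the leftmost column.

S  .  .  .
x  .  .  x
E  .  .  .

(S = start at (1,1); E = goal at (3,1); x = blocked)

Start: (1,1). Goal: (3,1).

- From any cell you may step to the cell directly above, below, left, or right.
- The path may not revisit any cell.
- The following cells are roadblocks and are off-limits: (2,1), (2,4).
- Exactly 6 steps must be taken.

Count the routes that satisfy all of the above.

Need simple routes of exactly 6 moves from (1,1) to (3,1) (Manhattan distance 2, so 2 moves are spent on a detour and 2 undoing it).
Enumerating: (1,1) (1,2) (2,2) (2,3) (3,3) (3,2) (3,1) | (1,1) (1,2) (1,3) (2,3) (3,3) (3,2) (3,1) | (1,1) (1,2) (1,3) (2,3) (2,2) (3,2) (3,1).
That gives 3 routes.

3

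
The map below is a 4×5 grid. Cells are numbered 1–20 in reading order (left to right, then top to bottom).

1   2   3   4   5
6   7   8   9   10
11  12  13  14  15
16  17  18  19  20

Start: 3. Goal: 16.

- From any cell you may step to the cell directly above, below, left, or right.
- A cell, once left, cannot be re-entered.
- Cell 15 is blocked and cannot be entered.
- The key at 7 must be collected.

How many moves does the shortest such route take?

5

Any route passes through 7 somewhere between 3 and 16. Summing Manhattan distances along the two legs (3 → 7 → 16) gives a lower bound of 2 + 3 = 5 moves.
A route of 5 moves achieves this: 3 → 8 → 7 → 12 → 17 → 16.
Since 5 matches the lower bound, it is optimal.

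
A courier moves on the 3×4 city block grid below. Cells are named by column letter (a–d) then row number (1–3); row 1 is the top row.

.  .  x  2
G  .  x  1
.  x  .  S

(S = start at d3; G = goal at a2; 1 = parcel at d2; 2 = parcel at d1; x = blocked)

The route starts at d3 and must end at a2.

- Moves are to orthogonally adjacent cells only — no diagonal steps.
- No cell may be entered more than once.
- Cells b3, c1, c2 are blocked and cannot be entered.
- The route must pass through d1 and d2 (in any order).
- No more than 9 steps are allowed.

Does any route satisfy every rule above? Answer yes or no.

no

The blocked cells wall a2 off from d3 completely — no sequence of moves reaches it at all, so no route can satisfy the rules.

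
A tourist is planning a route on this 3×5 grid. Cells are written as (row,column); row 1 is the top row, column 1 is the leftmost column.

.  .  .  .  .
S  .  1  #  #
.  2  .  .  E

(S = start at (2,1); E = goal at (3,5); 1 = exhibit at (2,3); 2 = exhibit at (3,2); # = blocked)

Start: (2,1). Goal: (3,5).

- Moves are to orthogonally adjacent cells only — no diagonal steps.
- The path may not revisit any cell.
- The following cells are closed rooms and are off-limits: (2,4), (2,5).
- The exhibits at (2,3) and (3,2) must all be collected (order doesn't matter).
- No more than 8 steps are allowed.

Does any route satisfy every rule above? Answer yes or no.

yes

One route that works: (2,1) → (3,1) → (3,2) → (2,2) → (2,3) → (3,3) → (3,4) → (3,5).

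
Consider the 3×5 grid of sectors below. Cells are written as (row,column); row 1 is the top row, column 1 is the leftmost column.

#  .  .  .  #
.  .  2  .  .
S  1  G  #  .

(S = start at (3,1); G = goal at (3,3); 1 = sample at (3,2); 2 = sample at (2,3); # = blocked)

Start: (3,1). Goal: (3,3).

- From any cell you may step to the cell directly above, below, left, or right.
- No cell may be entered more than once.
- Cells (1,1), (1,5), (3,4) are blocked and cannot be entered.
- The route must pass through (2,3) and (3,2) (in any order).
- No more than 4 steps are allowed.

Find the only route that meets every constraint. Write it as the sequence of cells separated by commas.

(3,1), (3,2), (2,2), (2,3), (3,3)

The budget equals the shortest possible length, so every move has to be on a shortest route through the required cells.
Route from (3,1): right to (3,2), up to (2,2), right to (2,3), down to (3,3) — 4 moves in all.
Check: all required cells visited; 4 ≤ 4 moves.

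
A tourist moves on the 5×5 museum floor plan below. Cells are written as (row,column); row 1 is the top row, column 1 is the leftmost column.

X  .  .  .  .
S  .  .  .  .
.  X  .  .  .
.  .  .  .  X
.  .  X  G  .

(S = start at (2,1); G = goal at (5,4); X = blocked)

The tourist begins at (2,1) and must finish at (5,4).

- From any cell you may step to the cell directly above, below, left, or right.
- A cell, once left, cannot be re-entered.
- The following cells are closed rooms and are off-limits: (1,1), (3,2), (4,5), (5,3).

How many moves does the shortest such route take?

The Manhattan distance from (2,1) to (5,4) is |2−5| + |1−4| = 6, so at least 6 moves are needed.
A route of 6 moves achieves this: (2,1) → (3,1) → (4,1) → (4,2) → (4,3) → (4,4) → (5,4).
Since 6 matches the lower bound, it is optimal.

6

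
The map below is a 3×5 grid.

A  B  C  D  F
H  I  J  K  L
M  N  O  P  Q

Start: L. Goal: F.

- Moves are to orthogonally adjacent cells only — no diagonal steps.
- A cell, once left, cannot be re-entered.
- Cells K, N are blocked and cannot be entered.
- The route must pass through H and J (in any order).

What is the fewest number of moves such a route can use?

Any route passes through H and J in some order between L and F. Summing Manhattan distances along each leg and taking the cheapest ordering (L → J → H → F) gives a lower bound of 2 + 2 + 5 = 9 moves.
That bound ignores the blocked cells. Measuring each leg by the fewest moves that actually steer around them (L→J: 4; J→H: 2; H→F: 5) raises the lower bound to 11.
A route of 11 moves exists: L → Q → P → O → J → I → H → A → B → C → D → F.
Since 11 matches that lower bound, it is optimal.

11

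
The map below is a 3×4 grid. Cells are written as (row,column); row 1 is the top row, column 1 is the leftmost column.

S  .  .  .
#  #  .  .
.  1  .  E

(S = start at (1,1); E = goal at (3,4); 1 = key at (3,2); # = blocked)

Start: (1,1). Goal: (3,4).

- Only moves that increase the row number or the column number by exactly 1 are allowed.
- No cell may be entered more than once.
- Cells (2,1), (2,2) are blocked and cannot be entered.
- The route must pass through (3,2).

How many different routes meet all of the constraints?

0

A right/down-only route from (1,1) to (3,4) makes exactly 2 down-moves and 3 right-moves in some order.
With no other constraints that would be C(5,2) = 10 routes.
Split at (3,2) and multiply the segment counts (each segment already excludes blocked cells): (1,1)→(3,2): 0; (3,2)→(3,4): 1; product = 0.
No route satisfies every constraint, so the count is 0.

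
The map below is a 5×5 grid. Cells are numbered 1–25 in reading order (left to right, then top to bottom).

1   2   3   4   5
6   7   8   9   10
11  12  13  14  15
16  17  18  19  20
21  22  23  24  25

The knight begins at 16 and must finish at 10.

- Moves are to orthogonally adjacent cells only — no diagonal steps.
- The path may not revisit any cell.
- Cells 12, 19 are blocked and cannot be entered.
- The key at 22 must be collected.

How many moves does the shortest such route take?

Any route passes through 22 somewhere between 16 and 10. Summing Manhattan distances along the two legs (16 → 22 → 10) gives a lower bound of 2 + 6 = 8 moves.
A route of 8 moves achieves this: 16 → 21 → 22 → 17 → 18 → 13 → 8 → 9 → 10.
Since 8 matches the lower bound, it is optimal.

8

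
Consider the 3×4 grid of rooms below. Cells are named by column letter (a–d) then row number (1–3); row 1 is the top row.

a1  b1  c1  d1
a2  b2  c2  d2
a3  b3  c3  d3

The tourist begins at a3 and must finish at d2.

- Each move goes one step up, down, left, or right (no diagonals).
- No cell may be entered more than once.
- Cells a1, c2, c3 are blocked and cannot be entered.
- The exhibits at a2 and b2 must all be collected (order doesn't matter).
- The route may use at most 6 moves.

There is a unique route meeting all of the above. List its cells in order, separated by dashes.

a3 - a2 - b2 - b1 - c1 - d1 - d2

The budget equals the shortest possible length, so every move has to be on a shortest route through the required cells.
Route from a3: up 1 to a2, right 1 to b2, up 1 to b1, right 2 to d1, down 1 to d2 — 6 moves in all.
Check: all required cells visited; 6 ≤ 6 moves.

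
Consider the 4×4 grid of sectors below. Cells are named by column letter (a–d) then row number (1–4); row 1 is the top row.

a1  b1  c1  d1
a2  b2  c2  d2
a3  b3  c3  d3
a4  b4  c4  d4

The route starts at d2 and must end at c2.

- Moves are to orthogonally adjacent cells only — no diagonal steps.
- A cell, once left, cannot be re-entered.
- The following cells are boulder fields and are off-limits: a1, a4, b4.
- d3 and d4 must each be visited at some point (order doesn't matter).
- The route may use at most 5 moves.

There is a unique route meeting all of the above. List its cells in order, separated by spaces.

d2 d3 d4 c4 c3 c2

Any route must reach d3 and d4 and still end at c2 within 5 moves, so the order of the required stops is forced.
Route from d2: 2× down (reaching d4), left to c4, 2× up (reaching c2) — 5 moves in all.
Check: all required cells visited; 5 ≤ 5 moves.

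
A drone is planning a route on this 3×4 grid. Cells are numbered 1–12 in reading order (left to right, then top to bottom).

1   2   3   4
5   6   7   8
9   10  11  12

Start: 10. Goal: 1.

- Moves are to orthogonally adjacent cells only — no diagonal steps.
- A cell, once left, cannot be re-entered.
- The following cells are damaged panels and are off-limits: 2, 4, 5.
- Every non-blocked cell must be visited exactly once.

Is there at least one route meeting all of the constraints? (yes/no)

no

Cell 3 has only one open neighbour but is neither the start nor the goal, so a Hamiltonian route would have to both enter and leave it through the same neighbour — impossible without revisiting.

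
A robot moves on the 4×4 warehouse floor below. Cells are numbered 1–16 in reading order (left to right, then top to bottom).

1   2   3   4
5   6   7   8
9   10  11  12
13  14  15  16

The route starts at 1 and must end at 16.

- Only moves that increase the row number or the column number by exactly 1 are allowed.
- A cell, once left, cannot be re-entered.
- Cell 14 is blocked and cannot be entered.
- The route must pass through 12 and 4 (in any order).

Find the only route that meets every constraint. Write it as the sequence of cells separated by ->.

1 -> 2 -> 3 -> 4 -> 8 -> 12 -> 16

Moves only go right or down, so the column and row indices never decrease.
Route from 1: 3× right (reaching 4), 3× down (reaching 16) — 6 moves in all.
Check: all required cells visited.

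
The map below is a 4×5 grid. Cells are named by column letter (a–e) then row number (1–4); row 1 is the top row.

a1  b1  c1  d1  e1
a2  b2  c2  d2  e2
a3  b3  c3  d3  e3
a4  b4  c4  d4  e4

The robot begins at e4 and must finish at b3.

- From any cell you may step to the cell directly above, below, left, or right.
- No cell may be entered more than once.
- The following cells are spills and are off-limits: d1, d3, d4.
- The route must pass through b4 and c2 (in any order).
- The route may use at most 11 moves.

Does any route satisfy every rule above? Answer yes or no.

One route that works: e4 → e3 → e2 → d2 → c2 → c3 → c4 → b4 → b3.

yes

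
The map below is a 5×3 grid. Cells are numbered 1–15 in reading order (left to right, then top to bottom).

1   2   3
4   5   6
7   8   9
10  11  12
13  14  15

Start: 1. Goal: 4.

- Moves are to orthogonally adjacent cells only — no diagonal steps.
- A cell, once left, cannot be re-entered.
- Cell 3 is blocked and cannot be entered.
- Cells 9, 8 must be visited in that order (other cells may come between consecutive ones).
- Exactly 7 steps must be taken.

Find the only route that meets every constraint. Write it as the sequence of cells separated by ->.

The waypoints must appear in the order 9, 8, with no cell reused.
Route from 1: right 1 to 2, down 1 to 5, right 1 to 6, down 1 to 9, left 2 to 7, up 1 to 4 — 7 moves in all.
Check: order respected (9 at step 4, 8 at step 5); 7 moves as required.

1 -> 2 -> 5 -> 6 -> 9 -> 8 -> 7 -> 4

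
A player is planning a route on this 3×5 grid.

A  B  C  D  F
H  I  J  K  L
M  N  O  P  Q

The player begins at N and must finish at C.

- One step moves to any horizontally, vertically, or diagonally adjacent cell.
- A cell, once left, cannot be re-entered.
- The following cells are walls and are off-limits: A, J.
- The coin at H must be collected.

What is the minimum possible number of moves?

3

Any route passes through H somewhere between N and C. Summing Chebyshev distances along the two legs (N → H → C) gives a lower bound of 1 + 2 = 3 moves.
A route of 3 moves achieves this: N → H → B → C.
Since 3 matches the lower bound, it is optimal.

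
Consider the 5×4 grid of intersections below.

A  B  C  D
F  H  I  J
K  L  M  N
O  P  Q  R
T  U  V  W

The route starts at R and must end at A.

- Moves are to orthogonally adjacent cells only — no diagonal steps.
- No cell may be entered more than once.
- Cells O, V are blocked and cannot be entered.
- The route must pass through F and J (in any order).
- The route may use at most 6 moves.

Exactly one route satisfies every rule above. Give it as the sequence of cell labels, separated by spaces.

R N J I H F A

Any route must reach F and J and still end at A within 6 moves, so the order of the required stops is forced.
Route from R: up 2 to J, left 3 to F, up 1 to A — 6 moves in all.
Check: all required cells visited; 6 ≤ 6 moves.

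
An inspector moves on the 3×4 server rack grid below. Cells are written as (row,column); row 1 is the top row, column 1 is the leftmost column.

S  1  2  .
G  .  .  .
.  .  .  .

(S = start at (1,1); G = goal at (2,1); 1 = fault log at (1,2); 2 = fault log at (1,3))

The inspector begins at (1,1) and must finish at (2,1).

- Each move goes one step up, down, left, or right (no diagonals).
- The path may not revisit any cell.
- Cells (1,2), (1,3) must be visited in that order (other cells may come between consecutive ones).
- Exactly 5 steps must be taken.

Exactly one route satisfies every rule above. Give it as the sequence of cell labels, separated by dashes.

The waypoints must appear in the order (1,2), (1,3), with no cell reused.
Route from (1,1): 2× right (reaching (1,3)), down to (2,3), 2× left (reaching (2,1)) — 5 moves in all.
Check: order respected (1 at step 1, 2 at step 2); 5 moves as required.

(1,1) - (1,2) - (1,3) - (2,3) - (2,2) - (2,1)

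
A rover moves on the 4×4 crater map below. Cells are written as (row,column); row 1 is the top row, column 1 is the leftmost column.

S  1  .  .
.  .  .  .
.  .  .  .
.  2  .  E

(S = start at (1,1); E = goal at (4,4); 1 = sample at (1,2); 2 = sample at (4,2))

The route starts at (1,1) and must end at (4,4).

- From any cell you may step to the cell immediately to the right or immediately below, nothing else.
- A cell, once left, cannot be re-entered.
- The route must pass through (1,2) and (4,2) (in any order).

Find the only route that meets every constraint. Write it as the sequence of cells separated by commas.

Moves only go right or down, so the column and row indices never decrease.
Route from (1,1): right to (1,2), 3× down (reaching (4,2)), 2× right (reaching (4,4)) — 6 moves in all.
Check: all required cells visited.

(1,1), (1,2), (2,2), (3,2), (4,2), (4,3), (4,4)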